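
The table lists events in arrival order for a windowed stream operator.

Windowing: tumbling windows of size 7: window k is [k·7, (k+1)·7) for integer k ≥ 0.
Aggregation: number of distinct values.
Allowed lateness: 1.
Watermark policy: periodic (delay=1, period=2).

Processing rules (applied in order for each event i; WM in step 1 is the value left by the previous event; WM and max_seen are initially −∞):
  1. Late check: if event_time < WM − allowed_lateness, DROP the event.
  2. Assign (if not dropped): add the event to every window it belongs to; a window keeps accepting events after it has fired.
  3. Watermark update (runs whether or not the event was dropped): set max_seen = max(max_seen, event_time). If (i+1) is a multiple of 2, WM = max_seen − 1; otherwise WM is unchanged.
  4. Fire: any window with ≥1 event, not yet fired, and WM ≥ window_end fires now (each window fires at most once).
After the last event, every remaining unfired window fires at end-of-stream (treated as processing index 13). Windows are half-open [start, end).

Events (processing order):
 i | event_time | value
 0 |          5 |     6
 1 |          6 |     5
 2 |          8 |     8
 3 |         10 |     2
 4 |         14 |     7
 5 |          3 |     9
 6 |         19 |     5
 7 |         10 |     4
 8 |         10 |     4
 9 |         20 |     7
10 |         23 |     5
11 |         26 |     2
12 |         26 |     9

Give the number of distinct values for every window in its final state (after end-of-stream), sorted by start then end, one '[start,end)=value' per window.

[0,7)=2 [7,14)=2 [14,21)=2 [21,28)=3

i=0 t=5 v=6: → [0,7); WM=−∞
i=1 t=6 v=5: → [0,7); WM=5
i=2 t=8 v=8: → [7,14); WM=5
i=3 t=10 v=2: → [7,14); WM=9; [0,7) fires=2
i=4 t=14 v=7: → [14,21); WM=9
i=5 t=3 v=9: DROP (t<9-1); WM=13
i=6 t=19 v=5: → [14,21); WM=13
i=7 t=10 v=4: DROP (t<13-1); WM=18; [7,14) fires=2
i=8 t=10 v=4: DROP (t<18-1); WM=18
i=9 t=20 v=7: → [14,21); WM=19
i=10 t=23 v=5: → [21,28); WM=19
i=11 t=26 v=2: → [21,28); WM=25; [14,21) fires=2
i=12 t=26 v=9: → [21,28); WM=25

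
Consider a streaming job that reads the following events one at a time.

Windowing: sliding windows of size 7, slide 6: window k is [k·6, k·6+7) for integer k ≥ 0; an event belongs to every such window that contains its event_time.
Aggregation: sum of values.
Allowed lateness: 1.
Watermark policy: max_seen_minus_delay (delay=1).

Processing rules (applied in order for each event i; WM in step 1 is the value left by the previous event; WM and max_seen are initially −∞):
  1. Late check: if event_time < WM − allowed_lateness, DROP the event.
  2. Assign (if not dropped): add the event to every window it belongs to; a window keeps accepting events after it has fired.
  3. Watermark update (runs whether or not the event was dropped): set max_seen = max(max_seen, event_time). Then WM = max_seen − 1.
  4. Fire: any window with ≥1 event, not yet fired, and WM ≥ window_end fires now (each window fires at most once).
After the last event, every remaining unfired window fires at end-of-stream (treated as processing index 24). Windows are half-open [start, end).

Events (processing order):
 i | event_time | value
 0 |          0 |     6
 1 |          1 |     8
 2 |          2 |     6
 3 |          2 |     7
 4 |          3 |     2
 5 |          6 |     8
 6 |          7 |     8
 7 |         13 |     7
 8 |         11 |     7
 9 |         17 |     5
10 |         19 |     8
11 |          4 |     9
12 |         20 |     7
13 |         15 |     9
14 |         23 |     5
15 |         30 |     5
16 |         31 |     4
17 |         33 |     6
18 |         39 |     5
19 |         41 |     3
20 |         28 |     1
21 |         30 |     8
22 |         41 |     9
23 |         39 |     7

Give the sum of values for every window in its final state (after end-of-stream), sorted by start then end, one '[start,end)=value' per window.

[0,7)=37 [6,13)=23 [12,19)=12 [18,25)=20 [24,31)=5 [30,37)=15 [36,43)=24

i=0 t=0 v=6: → [0,7); WM=-1
i=1 t=1 v=8: → [0,7); WM=0
i=2 t=2 v=6: → [0,7); WM=1
i=3 t=2 v=7: → [0,7); WM=1
i=4 t=3 v=2: → [0,7); WM=2
i=5 t=6 v=8: → [6,13),[0,7); WM=5
i=6 t=7 v=8: → [6,13); WM=6
i=7 t=13 v=7: → [12,19); WM=12; [0,7) fires=37
i=8 t=11 v=7: → [6,13); WM=12
i=9 t=17 v=5: → [12,19); WM=16; [6,13) fires=23
i=10 t=19 v=8: → [18,25); WM=18
i=11 t=4 v=9: DROP (t<18-1); WM=18
i=12 t=20 v=7: → [18,25); WM=19; [12,19) fires=12
i=13 t=15 v=9: DROP (t<19-1); WM=19
i=14 t=23 v=5: → [18,25); WM=22
i=15 t=30 v=5: → [30,37),[24,31); WM=29; [18,25) fires=20
i=16 t=31 v=4: → [30,37); WM=30
i=17 t=33 v=6: → [30,37); WM=32; [24,31) fires=5
i=18 t=39 v=5: → [36,43); WM=38; [30,37) fires=15
i=19 t=41 v=3: → [36,43); WM=40
i=20 t=28 v=1: DROP (t<40-1); WM=40
i=21 t=30 v=8: DROP (t<40-1); WM=40
i=22 t=41 v=9: → [36,43); WM=40
i=23 t=39 v=7: → [36,43); WM=40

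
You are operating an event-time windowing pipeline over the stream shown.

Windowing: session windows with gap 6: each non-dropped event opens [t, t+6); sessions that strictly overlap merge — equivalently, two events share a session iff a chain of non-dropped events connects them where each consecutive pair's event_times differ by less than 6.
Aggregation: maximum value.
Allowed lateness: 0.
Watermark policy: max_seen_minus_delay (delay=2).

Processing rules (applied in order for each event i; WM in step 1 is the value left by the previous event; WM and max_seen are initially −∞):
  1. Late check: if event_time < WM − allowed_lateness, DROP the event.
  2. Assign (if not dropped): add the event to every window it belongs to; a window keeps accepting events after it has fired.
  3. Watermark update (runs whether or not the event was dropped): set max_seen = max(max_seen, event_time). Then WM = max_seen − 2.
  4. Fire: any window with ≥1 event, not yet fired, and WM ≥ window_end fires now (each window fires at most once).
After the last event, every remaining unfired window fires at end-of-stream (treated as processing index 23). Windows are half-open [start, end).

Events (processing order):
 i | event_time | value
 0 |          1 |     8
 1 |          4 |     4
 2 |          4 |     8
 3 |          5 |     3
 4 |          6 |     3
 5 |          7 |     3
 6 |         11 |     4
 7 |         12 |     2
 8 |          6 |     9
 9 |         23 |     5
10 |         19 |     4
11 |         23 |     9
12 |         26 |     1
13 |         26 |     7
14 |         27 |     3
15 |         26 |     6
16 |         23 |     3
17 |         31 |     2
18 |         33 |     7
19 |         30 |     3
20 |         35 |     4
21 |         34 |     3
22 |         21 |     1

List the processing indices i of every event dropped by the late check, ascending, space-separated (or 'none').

8 10 16 19 22

i=0 t=1 v=8: → [1,7); WM=-1
i=1 t=4 v=4: → [1,10); WM=2
i=2 t=4 v=8: → [1,10); WM=2
i=3 t=5 v=3: → [1,11); WM=3
i=4 t=6 v=3: → [1,12); WM=4
i=5 t=7 v=3: → [1,13); WM=5
i=6 t=11 v=4: → [1,17); WM=9
i=7 t=12 v=2: → [1,18); WM=10
i=8 t=6 v=9: DROP (t<10-0); WM=10
i=9 t=23 v=5: → [23,29); WM=21
i=10 t=19 v=4: DROP (t<21-0); WM=21
i=11 t=23 v=9: → [23,29); WM=21
i=12 t=26 v=1: → [23,32); WM=24
i=13 t=26 v=7: → [23,32); WM=24
i=14 t=27 v=3: → [23,33); WM=25
i=15 t=26 v=6: → [23,33); WM=25
i=16 t=23 v=3: DROP (t<25-0); WM=25
i=17 t=31 v=2: → [23,37); WM=29
i=18 t=33 v=7: → [23,39); WM=31
i=19 t=30 v=3: DROP (t<31-0); WM=31
i=20 t=35 v=4: → [23,41); WM=33
i=21 t=34 v=3: → [23,41); WM=33
i=22 t=21 v=1: DROP (t<33-0); WM=33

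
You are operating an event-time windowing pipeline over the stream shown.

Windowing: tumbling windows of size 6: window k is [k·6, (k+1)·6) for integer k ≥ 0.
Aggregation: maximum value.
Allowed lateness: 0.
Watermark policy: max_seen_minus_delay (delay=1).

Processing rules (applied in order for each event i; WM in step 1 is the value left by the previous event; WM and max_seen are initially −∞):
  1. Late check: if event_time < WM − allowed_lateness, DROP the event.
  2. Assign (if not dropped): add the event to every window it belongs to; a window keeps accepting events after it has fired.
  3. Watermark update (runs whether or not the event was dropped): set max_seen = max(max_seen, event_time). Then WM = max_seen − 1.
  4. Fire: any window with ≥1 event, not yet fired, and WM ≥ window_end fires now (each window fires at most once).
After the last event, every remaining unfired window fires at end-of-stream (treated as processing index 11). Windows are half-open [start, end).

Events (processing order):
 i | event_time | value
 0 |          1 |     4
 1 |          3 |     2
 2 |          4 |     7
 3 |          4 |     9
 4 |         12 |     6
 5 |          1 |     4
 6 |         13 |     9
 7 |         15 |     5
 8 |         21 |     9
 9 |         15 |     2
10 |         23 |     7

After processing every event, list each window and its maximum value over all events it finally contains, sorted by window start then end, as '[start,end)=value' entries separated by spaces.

[0,6)=9 [12,18)=9 [18,24)=9

i=0 t=1 v=4: → [0,6); WM=0
i=1 t=3 v=2: → [0,6); WM=2
i=2 t=4 v=7: → [0,6); WM=3
i=3 t=4 v=9: → [0,6); WM=3
i=4 t=12 v=6: → [12,18); WM=11; [0,6) fires=9
i=5 t=1 v=4: DROP (t<11-0); WM=11
i=6 t=13 v=9: → [12,18); WM=12
i=7 t=15 v=5: → [12,18); WM=14
i=8 t=21 v=9: → [18,24); WM=20; [12,18) fires=9
i=9 t=15 v=2: DROP (t<20-0); WM=20
i=10 t=23 v=7: → [18,24); WM=22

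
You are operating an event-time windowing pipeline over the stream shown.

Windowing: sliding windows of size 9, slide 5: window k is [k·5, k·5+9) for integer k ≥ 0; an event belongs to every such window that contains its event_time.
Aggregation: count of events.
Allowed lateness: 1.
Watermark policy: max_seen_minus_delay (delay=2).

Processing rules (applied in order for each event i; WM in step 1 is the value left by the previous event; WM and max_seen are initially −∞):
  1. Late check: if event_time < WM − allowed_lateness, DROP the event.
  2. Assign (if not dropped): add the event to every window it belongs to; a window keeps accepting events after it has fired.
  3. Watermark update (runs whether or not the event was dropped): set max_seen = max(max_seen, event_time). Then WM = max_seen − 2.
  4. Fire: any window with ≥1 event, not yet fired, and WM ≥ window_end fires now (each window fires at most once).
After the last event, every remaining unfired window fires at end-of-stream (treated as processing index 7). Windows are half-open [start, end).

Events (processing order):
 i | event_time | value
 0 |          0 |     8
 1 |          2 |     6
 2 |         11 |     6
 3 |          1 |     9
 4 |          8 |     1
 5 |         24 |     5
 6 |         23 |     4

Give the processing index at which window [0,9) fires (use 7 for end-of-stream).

i=0 t=0 v=8: → [0,9); WM=-2
i=1 t=2 v=6: → [0,9); WM=0
i=2 t=11 v=6: → [10,19),[5,14); WM=9; [0,9) fires=2
i=3 t=1 v=9: DROP (t<9-1); WM=9
i=4 t=8 v=1: → [5,14),[0,9); WM=9
i=5 t=24 v=5: → [20,29); WM=22; [5,14) fires=2 [10,19) fires=1
i=6 t=23 v=4: → [20,29),[15,24); WM=22

2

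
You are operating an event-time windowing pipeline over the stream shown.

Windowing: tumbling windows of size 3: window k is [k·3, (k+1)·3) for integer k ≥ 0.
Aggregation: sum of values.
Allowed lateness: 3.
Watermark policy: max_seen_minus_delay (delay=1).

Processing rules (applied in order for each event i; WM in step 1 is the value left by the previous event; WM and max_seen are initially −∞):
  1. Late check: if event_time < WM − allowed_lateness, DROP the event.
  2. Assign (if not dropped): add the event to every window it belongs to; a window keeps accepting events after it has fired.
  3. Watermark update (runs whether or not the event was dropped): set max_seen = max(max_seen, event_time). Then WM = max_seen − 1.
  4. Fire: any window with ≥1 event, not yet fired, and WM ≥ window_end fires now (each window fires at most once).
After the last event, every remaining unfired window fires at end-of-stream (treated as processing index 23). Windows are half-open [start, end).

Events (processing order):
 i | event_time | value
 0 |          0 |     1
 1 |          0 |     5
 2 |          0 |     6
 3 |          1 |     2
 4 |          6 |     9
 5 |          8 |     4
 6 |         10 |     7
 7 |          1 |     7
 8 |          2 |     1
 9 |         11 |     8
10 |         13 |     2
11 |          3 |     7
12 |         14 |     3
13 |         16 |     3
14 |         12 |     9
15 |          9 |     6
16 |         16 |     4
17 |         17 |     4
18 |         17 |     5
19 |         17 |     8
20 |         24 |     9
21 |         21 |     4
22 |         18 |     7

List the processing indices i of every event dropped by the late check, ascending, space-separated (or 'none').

i=0 t=0 v=1: → [0,3); WM=-1
i=1 t=0 v=5: → [0,3); WM=-1
i=2 t=0 v=6: → [0,3); WM=-1
i=3 t=1 v=2: → [0,3); WM=0
i=4 t=6 v=9: → [6,9); WM=5; [0,3) fires=14
i=5 t=8 v=4: → [6,9); WM=7
i=6 t=10 v=7: → [9,12); WM=9; [6,9) fires=13
i=7 t=1 v=7: DROP (t<9-3); WM=9
i=8 t=2 v=1: DROP (t<9-3); WM=9
i=9 t=11 v=8: → [9,12); WM=10
i=10 t=13 v=2: → [12,15); WM=12; [9,12) fires=15
i=11 t=3 v=7: DROP (t<12-3); WM=12
i=12 t=14 v=3: → [12,15); WM=13
i=13 t=16 v=3: → [15,18); WM=15; [12,15) fires=5
i=14 t=12 v=9: → [12,15); WM=15
i=15 t=9 v=6: DROP (t<15-3); WM=15
i=16 t=16 v=4: → [15,18); WM=15
i=17 t=17 v=4: → [15,18); WM=16
i=18 t=17 v=5: → [15,18); WM=16
i=19 t=17 v=8: → [15,18); WM=16
i=20 t=24 v=9: → [24,27); WM=23; [15,18) fires=24
i=21 t=21 v=4: → [21,24); WM=23
i=22 t=18 v=7: DROP (t<23-3); WM=23

7 8 11 15 22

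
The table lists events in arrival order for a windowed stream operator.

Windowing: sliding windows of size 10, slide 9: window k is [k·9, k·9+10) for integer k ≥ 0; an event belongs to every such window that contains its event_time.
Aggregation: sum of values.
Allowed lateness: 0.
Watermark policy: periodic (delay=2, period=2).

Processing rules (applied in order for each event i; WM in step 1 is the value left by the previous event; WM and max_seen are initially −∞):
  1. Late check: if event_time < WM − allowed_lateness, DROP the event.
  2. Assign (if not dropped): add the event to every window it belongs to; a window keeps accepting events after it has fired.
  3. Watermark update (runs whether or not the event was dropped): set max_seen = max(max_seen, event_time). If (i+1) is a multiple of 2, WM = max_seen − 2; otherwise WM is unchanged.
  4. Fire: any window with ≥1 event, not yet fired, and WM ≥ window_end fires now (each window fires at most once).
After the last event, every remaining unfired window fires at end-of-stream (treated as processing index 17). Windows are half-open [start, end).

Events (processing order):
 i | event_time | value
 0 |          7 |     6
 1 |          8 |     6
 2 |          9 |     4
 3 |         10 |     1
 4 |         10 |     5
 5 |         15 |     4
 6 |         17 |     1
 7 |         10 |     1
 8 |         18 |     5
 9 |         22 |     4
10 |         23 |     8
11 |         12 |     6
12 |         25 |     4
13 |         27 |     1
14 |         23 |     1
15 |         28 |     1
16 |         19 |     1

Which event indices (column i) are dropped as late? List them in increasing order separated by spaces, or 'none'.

i=0 t=7 v=6: → [0,10); WM=−∞
i=1 t=8 v=6: → [0,10); WM=6
i=2 t=9 v=4: → [9,19),[0,10); WM=6
i=3 t=10 v=1: → [9,19); WM=8
i=4 t=10 v=5: → [9,19); WM=8
i=5 t=15 v=4: → [9,19); WM=13; [0,10) fires=16
i=6 t=17 v=1: → [9,19); WM=13
i=7 t=10 v=1: DROP (t<13-0); WM=15
i=8 t=18 v=5: → [18,28),[9,19); WM=15
i=9 t=22 v=4: → [18,28); WM=20; [9,19) fires=20
i=10 t=23 v=8: → [18,28); WM=20
i=11 t=12 v=6: DROP (t<20-0); WM=21
i=12 t=25 v=4: → [18,28); WM=21
i=13 t=27 v=1: → [27,37),[18,28); WM=25
i=14 t=23 v=1: DROP (t<25-0); WM=25
i=15 t=28 v=1: → [27,37); WM=26
i=16 t=19 v=1: DROP (t<26-0); WM=26

7 11 14 16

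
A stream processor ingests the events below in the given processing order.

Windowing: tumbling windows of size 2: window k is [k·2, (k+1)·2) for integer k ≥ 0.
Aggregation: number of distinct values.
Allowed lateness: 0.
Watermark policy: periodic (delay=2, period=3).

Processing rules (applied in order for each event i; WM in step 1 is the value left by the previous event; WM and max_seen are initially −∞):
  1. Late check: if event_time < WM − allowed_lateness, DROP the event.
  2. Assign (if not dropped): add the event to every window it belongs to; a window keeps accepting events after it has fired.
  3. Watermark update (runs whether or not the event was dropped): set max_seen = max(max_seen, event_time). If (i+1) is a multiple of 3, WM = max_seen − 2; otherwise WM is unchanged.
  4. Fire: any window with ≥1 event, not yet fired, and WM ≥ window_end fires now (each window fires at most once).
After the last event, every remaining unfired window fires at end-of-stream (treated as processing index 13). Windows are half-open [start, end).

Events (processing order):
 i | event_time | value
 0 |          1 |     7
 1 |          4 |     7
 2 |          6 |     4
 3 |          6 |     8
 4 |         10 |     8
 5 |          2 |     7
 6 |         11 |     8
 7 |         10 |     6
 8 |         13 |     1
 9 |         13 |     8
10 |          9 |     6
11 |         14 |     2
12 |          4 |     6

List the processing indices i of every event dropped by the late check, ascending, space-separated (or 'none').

5 10 12

i=0 t=1 v=7: → [0,2); WM=−∞
i=1 t=4 v=7: → [4,6); WM=−∞
i=2 t=6 v=4: → [6,8); WM=4; [0,2) fires=1
i=3 t=6 v=8: → [6,8); WM=4
i=4 t=10 v=8: → [10,12); WM=4
i=5 t=2 v=7: DROP (t<4-0); WM=8; [4,6) fires=1 [6,8) fires=2
i=6 t=11 v=8: → [10,12); WM=8
i=7 t=10 v=6: → [10,12); WM=8
i=8 t=13 v=1: → [12,14); WM=11
i=9 t=13 v=8: → [12,14); WM=11
i=10 t=9 v=6: DROP (t<11-0); WM=11
i=11 t=14 v=2: → [14,16); WM=12; [10,12) fires=2
i=12 t=4 v=6: DROP (t<12-0); WM=12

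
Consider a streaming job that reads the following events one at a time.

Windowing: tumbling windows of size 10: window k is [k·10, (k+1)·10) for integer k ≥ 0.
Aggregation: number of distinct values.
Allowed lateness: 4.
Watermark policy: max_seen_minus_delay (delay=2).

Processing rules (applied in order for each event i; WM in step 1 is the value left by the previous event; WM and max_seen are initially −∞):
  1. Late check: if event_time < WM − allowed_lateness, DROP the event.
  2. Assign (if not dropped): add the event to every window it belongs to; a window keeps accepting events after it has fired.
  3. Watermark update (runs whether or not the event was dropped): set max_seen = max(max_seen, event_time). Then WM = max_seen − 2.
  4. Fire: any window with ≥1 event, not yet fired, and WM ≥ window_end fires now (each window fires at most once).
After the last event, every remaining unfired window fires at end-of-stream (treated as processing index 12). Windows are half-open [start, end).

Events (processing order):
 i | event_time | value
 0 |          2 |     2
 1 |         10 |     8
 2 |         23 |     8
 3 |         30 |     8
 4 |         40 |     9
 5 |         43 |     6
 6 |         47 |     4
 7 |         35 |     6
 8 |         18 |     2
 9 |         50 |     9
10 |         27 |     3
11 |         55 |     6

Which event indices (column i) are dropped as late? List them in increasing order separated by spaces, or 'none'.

i=0 t=2 v=2: → [0,10); WM=0
i=1 t=10 v=8: → [10,20); WM=8
i=2 t=23 v=8: → [20,30); WM=21; [0,10) fires=1 [10,20) fires=1
i=3 t=30 v=8: → [30,40); WM=28
i=4 t=40 v=9: → [40,50); WM=38; [20,30) fires=1
i=5 t=43 v=6: → [40,50); WM=41; [30,40) fires=1
i=6 t=47 v=4: → [40,50); WM=45
i=7 t=35 v=6: DROP (t<45-4); WM=45
i=8 t=18 v=2: DROP (t<45-4); WM=45
i=9 t=50 v=9: → [50,60); WM=48
i=10 t=27 v=3: DROP (t<48-4); WM=48
i=11 t=55 v=6: → [50,60); WM=53; [40,50) fires=3

7 8 10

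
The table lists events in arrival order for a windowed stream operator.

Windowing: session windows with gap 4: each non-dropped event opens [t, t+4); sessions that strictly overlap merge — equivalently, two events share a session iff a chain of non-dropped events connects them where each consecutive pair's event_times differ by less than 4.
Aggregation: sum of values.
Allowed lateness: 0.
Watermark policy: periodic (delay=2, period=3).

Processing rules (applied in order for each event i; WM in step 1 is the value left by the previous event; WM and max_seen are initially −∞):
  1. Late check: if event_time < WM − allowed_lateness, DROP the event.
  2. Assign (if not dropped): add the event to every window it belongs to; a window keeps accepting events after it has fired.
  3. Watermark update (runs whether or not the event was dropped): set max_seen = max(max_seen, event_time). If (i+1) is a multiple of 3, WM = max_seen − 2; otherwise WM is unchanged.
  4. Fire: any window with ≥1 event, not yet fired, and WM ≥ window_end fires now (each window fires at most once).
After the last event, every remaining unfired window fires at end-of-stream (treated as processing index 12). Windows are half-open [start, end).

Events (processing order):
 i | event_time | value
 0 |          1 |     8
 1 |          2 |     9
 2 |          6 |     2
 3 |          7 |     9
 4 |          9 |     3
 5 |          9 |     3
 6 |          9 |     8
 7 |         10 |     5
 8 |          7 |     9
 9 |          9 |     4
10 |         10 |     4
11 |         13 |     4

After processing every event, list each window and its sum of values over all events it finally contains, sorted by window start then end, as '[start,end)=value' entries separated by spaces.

i=0 t=1 v=8: → [1,5); WM=−∞
i=1 t=2 v=9: → [1,6); WM=−∞
i=2 t=6 v=2: → [6,10); WM=4
i=3 t=7 v=9: → [6,11); WM=4
i=4 t=9 v=3: → [6,13); WM=4
i=5 t=9 v=3: → [6,13); WM=7
i=6 t=9 v=8: → [6,13); WM=7
i=7 t=10 v=5: → [6,14); WM=7
i=8 t=7 v=9: → [6,14); WM=8
i=9 t=9 v=4: → [6,14); WM=8
i=10 t=10 v=4: → [6,14); WM=8
i=11 t=13 v=4: → [6,17); WM=11

[1,6)=17 [6,17)=51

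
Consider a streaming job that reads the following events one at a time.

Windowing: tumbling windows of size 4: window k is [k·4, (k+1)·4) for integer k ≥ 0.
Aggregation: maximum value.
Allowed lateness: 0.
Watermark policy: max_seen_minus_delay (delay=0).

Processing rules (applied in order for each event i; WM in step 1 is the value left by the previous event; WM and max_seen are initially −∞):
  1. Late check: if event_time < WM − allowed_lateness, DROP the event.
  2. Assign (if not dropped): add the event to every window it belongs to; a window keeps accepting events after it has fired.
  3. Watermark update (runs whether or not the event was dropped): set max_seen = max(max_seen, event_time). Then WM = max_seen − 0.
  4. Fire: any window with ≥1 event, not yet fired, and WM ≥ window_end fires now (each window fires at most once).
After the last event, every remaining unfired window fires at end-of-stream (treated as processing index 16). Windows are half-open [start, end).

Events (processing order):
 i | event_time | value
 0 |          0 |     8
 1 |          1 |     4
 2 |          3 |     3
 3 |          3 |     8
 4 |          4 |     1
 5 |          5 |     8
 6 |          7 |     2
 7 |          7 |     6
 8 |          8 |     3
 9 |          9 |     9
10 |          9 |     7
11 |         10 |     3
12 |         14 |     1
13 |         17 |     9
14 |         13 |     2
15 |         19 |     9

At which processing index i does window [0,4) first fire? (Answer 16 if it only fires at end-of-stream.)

i=0 t=0 v=8: → [0,4); WM=0
i=1 t=1 v=4: → [0,4); WM=1
i=2 t=3 v=3: → [0,4); WM=3
i=3 t=3 v=8: → [0,4); WM=3
i=4 t=4 v=1: → [4,8); WM=4; [0,4) fires=8
i=5 t=5 v=8: → [4,8); WM=5
i=6 t=7 v=2: → [4,8); WM=7
i=7 t=7 v=6: → [4,8); WM=7
i=8 t=8 v=3: → [8,12); WM=8; [4,8) fires=8
i=9 t=9 v=9: → [8,12); WM=9
i=10 t=9 v=7: → [8,12); WM=9
i=11 t=10 v=3: → [8,12); WM=10
i=12 t=14 v=1: → [12,16); WM=14; [8,12) fires=9
i=13 t=17 v=9: → [16,20); WM=17; [12,16) fires=1
i=14 t=13 v=2: DROP (t<17-0); WM=17
i=15 t=19 v=9: → [16,20); WM=19

4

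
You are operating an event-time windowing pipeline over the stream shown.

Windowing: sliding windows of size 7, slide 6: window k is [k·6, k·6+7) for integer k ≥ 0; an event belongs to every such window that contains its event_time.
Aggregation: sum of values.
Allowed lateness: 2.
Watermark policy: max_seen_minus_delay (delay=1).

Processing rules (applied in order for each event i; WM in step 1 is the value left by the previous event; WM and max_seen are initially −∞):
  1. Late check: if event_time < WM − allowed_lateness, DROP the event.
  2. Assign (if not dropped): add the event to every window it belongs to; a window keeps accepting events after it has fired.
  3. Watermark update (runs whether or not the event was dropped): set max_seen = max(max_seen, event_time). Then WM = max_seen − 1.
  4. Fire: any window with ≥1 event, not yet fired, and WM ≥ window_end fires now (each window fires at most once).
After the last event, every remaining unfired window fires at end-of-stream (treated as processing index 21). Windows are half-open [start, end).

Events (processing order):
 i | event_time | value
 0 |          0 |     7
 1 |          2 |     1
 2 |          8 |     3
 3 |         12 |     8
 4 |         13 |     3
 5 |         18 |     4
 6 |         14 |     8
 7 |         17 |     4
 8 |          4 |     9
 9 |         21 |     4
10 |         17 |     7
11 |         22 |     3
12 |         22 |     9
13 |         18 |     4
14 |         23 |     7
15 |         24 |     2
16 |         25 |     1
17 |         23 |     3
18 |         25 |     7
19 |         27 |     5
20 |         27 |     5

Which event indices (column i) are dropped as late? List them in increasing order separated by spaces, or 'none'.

i=0 t=0 v=7: → [0,7); WM=-1
i=1 t=2 v=1: → [0,7); WM=1
i=2 t=8 v=3: → [6,13); WM=7; [0,7) fires=8
i=3 t=12 v=8: → [12,19),[6,13); WM=11
i=4 t=13 v=3: → [12,19); WM=12
i=5 t=18 v=4: → [18,25),[12,19); WM=17; [6,13) fires=11
i=6 t=14 v=8: DROP (t<17-2); WM=17
i=7 t=17 v=4: → [12,19); WM=17
i=8 t=4 v=9: DROP (t<17-2); WM=17
i=9 t=21 v=4: → [18,25); WM=20; [12,19) fires=19
i=10 t=17 v=7: DROP (t<20-2); WM=20
i=11 t=22 v=3: → [18,25); WM=21
i=12 t=22 v=9: → [18,25); WM=21
i=13 t=18 v=4: DROP (t<21-2); WM=21
i=14 t=23 v=7: → [18,25); WM=22
i=15 t=24 v=2: → [24,31),[18,25); WM=23
i=16 t=25 v=1: → [24,31); WM=24
i=17 t=23 v=3: → [18,25); WM=24
i=18 t=25 v=7: → [24,31); WM=24
i=19 t=27 v=5: → [24,31); WM=26; [18,25) fires=32
i=20 t=27 v=5: → [24,31); WM=26

6 8 10 13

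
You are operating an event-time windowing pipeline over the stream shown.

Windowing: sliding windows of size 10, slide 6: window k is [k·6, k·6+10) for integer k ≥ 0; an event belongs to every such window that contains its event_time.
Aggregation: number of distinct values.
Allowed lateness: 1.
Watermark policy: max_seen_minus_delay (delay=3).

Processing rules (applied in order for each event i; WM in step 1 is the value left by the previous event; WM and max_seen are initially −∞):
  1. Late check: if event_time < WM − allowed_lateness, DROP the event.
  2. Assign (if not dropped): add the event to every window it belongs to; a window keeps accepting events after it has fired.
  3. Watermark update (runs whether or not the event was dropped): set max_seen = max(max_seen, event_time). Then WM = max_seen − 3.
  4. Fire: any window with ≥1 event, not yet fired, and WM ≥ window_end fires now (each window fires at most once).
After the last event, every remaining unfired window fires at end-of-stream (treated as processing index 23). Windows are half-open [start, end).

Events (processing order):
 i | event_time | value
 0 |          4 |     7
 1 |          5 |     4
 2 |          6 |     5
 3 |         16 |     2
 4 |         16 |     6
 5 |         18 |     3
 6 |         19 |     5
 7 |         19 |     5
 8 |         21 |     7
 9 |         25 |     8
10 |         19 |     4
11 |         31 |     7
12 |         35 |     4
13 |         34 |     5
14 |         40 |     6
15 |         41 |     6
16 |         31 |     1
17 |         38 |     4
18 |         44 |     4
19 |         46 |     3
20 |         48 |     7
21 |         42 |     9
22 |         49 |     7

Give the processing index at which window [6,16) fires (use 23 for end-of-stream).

i=0 t=4 v=7: → [0,10); WM=1
i=1 t=5 v=4: → [0,10); WM=2
i=2 t=6 v=5: → [6,16),[0,10); WM=3
i=3 t=16 v=2: → [12,22); WM=13; [0,10) fires=3
i=4 t=16 v=6: → [12,22); WM=13
i=5 t=18 v=3: → [18,28),[12,22); WM=15
i=6 t=19 v=5: → [18,28),[12,22); WM=16; [6,16) fires=1
i=7 t=19 v=5: → [18,28),[12,22); WM=16
i=8 t=21 v=7: → [18,28),[12,22); WM=18
i=9 t=25 v=8: → [24,34),[18,28); WM=22; [12,22) fires=5
i=10 t=19 v=4: DROP (t<22-1); WM=22
i=11 t=31 v=7: → [30,40),[24,34); WM=28; [18,28) fires=4
i=12 t=35 v=4: → [30,40); WM=32
i=13 t=34 v=5: → [30,40); WM=32
i=14 t=40 v=6: → [36,46); WM=37; [24,34) fires=2
i=15 t=41 v=6: → [36,46); WM=38
i=16 t=31 v=1: DROP (t<38-1); WM=38
i=17 t=38 v=4: → [36,46),[30,40); WM=38
i=18 t=44 v=4: → [42,52),[36,46); WM=41; [30,40) fires=3
i=19 t=46 v=3: → [42,52); WM=43
i=20 t=48 v=7: → [48,58),[42,52); WM=45
i=21 t=42 v=9: DROP (t<45-1); WM=45
i=22 t=49 v=7: → [48,58),[42,52); WM=46; [36,46) fires=2

6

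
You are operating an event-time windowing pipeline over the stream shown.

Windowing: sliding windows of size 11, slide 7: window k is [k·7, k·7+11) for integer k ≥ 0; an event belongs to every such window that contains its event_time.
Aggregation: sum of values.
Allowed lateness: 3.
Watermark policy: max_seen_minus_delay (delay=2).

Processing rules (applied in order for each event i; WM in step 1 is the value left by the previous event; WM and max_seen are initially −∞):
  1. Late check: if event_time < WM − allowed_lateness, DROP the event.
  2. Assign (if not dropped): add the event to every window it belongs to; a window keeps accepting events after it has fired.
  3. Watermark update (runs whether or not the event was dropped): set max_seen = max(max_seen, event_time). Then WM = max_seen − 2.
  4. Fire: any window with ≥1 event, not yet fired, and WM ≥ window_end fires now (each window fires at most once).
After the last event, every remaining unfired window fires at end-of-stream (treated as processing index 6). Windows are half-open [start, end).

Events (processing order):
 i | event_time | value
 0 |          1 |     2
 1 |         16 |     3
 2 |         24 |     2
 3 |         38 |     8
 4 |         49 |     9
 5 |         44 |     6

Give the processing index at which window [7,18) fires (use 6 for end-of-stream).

2

i=0 t=1 v=2: → [0,11); WM=-1
i=1 t=16 v=3: → [14,25),[7,18); WM=14; [0,11) fires=2
i=2 t=24 v=2: → [21,32),[14,25); WM=22; [7,18) fires=3
i=3 t=38 v=8: → [35,46),[28,39); WM=36; [14,25) fires=5 [21,32) fires=2
i=4 t=49 v=9: → [49,60),[42,53); WM=47; [28,39) fires=8 [35,46) fires=8
i=5 t=44 v=6: → [42,53),[35,46); WM=47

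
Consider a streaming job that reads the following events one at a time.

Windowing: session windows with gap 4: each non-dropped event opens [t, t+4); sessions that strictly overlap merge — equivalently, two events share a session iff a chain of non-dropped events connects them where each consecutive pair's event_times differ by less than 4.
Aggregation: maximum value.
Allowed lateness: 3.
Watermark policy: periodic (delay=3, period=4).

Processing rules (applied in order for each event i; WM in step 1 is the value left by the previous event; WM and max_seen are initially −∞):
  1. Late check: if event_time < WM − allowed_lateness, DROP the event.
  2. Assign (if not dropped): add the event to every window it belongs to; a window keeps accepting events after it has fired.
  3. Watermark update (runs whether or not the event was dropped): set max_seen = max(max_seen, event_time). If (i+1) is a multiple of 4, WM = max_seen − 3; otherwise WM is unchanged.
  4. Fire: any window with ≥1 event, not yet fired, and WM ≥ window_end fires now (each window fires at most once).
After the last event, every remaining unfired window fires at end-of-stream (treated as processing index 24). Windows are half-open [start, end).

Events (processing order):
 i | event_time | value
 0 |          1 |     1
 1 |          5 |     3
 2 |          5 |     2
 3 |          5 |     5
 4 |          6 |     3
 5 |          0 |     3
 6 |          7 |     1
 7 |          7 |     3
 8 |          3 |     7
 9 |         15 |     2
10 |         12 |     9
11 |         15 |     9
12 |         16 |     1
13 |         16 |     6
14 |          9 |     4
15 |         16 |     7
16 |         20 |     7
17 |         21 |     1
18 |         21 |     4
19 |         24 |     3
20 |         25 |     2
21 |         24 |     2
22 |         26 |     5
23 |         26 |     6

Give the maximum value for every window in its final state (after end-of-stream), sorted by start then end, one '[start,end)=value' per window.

i=0 t=1 v=1: → [1,5); WM=−∞
i=1 t=5 v=3: → [5,9); WM=−∞
i=2 t=5 v=2: → [5,9); WM=−∞
i=3 t=5 v=5: → [5,9); WM=2
i=4 t=6 v=3: → [5,10); WM=2
i=5 t=0 v=3: → [0,5); WM=2
i=6 t=7 v=1: → [5,11); WM=2
i=7 t=7 v=3: → [5,11); WM=4
i=8 t=3 v=7: → [0,11); WM=4
i=9 t=15 v=2: → [15,19); WM=4
i=10 t=12 v=9: → [12,19); WM=4
i=11 t=15 v=9: → [12,19); WM=12
i=12 t=16 v=1: → [12,20); WM=12
i=13 t=16 v=6: → [12,20); WM=12
i=14 t=9 v=4: → [0,20); WM=12
i=15 t=16 v=7: → [0,20); WM=13
i=16 t=20 v=7: → [20,24); WM=13
i=17 t=21 v=1: → [20,25); WM=13
i=18 t=21 v=4: → [20,25); WM=13
i=19 t=24 v=3: → [20,28); WM=21
i=20 t=25 v=2: → [20,29); WM=21
i=21 t=24 v=2: → [20,29); WM=21
i=22 t=26 v=5: → [20,30); WM=21
i=23 t=26 v=6: → [20,30); WM=23

[0,20)=9 [20,30)=7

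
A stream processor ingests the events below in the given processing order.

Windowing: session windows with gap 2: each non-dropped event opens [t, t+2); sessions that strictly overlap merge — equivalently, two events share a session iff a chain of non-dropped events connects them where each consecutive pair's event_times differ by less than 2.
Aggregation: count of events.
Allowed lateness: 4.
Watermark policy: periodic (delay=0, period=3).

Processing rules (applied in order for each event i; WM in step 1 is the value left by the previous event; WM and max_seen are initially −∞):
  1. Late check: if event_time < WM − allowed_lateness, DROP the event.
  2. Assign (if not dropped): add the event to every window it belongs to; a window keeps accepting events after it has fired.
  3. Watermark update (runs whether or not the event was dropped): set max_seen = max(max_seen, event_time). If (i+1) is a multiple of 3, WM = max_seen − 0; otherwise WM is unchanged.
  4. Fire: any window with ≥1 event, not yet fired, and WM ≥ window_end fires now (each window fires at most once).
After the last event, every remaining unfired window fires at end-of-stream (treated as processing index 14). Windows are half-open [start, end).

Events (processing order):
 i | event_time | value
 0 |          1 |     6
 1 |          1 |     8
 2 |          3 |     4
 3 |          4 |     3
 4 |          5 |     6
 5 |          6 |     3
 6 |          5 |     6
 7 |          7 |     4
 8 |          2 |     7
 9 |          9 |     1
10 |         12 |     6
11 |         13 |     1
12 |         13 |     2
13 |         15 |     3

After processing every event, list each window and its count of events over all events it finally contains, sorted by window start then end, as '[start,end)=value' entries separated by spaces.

i=0 t=1 v=6: → [1,3); WM=−∞
i=1 t=1 v=8: → [1,3); WM=−∞
i=2 t=3 v=4: → [3,5); WM=3
i=3 t=4 v=3: → [3,6); WM=3
i=4 t=5 v=6: → [3,7); WM=3
i=5 t=6 v=3: → [3,8); WM=6
i=6 t=5 v=6: → [3,8); WM=6
i=7 t=7 v=4: → [3,9); WM=6
i=8 t=2 v=7: → [1,9); WM=7
i=9 t=9 v=1: → [9,11); WM=7
i=10 t=12 v=6: → [12,14); WM=7
i=11 t=13 v=1: → [12,15); WM=13
i=12 t=13 v=2: → [12,15); WM=13
i=13 t=15 v=3: → [15,17); WM=13

[1,9)=9 [9,11)=1 [12,15)=3 [15,17)=1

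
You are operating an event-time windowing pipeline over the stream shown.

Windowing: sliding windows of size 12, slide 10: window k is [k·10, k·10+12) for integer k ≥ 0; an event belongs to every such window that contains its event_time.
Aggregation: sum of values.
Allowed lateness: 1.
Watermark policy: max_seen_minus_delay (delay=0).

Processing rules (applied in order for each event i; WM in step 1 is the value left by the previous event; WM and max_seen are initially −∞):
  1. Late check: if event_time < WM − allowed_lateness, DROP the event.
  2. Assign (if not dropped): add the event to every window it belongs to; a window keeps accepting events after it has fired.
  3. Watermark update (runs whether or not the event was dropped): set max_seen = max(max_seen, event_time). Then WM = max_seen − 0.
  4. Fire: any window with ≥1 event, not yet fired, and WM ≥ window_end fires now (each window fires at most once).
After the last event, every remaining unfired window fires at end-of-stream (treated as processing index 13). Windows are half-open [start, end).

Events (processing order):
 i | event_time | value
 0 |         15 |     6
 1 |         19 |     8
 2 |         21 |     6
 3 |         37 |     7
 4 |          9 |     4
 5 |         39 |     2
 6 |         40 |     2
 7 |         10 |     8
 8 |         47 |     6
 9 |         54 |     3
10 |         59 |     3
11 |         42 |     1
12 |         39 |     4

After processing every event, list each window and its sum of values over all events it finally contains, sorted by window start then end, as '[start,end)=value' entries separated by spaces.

i=0 t=15 v=6: → [10,22); WM=15
i=1 t=19 v=8: → [10,22); WM=19
i=2 t=21 v=6: → [20,32),[10,22); WM=21
i=3 t=37 v=7: → [30,42); WM=37; [10,22) fires=20 [20,32) fires=6
i=4 t=9 v=4: DROP (t<37-1); WM=37
i=5 t=39 v=2: → [30,42); WM=39
i=6 t=40 v=2: → [40,52),[30,42); WM=40
i=7 t=10 v=8: DROP (t<40-1); WM=40
i=8 t=47 v=6: → [40,52); WM=47; [30,42) fires=11
i=9 t=54 v=3: → [50,62); WM=54; [40,52) fires=8
i=10 t=59 v=3: → [50,62); WM=59
i=11 t=42 v=1: DROP (t<59-1); WM=59
i=12 t=39 v=4: DROP (t<59-1); WM=59

[10,22)=20 [20,32)=6 [30,42)=11 [40,52)=8 [50,62)=6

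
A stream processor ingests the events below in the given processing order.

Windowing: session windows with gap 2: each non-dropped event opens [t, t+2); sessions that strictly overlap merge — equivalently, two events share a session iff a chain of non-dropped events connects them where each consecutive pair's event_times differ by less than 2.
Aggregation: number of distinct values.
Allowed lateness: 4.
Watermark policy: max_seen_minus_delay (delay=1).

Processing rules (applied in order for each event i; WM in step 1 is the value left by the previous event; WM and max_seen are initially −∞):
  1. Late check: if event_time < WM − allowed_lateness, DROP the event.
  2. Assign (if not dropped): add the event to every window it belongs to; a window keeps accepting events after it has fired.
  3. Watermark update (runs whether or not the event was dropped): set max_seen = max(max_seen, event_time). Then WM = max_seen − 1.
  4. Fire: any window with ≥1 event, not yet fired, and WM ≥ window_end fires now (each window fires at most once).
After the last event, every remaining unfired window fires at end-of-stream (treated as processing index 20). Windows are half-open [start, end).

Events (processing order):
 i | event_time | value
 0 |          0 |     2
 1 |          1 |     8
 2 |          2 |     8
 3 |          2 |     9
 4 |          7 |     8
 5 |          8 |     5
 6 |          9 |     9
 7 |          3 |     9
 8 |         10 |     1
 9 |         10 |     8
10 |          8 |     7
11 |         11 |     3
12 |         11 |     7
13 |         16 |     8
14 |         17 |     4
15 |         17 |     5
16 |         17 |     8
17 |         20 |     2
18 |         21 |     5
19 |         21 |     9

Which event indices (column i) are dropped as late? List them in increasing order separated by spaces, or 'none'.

i=0 t=0 v=2: → [0,2); WM=-1
i=1 t=1 v=8: → [0,3); WM=0
i=2 t=2 v=8: → [0,4); WM=1
i=3 t=2 v=9: → [0,4); WM=1
i=4 t=7 v=8: → [7,9); WM=6
i=5 t=8 v=5: → [7,10); WM=7
i=6 t=9 v=9: → [7,11); WM=8
i=7 t=3 v=9: DROP (t<8-4); WM=8
i=8 t=10 v=1: → [7,12); WM=9
i=9 t=10 v=8: → [7,12); WM=9
i=10 t=8 v=7: → [7,12); WM=9
i=11 t=11 v=3: → [7,13); WM=10
i=12 t=11 v=7: → [7,13); WM=10
i=13 t=16 v=8: → [16,18); WM=15
i=14 t=17 v=4: → [16,19); WM=16
i=15 t=17 v=5: → [16,19); WM=16
i=16 t=17 v=8: → [16,19); WM=16
i=17 t=20 v=2: → [20,22); WM=19
i=18 t=21 v=5: → [20,23); WM=20
i=19 t=21 v=9: → [20,23); WM=20

7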